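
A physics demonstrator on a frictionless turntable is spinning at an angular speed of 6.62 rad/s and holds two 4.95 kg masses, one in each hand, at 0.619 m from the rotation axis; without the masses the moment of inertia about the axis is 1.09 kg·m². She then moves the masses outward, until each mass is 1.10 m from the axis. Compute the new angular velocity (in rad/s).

Angular momentum about the spin axis is conserved since the torque about it is zero.
I₁ = 1.09 + 2(4.95)(0.619)² = 4.883 kg·m²; I₂ = 1.09 + 2(4.95)(1.10)² = 13.07 kg·m².
ω₂ = I₁ω₁ / I₂ = (4.883)(6.62 rad/s) / (13.07) = 2.474 rad/s.

ω₂ ≈ 2.47 rad/s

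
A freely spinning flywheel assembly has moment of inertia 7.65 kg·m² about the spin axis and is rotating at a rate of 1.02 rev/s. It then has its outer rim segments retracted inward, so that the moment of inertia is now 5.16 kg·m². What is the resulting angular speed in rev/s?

ω₂ ≈ 1.51 rev/s

Angular momentum about the spin axis is conserved since the torque about it is zero.
ω₂ = I₁ω₁ / I₂ = (7.650)(1.02 rev/s) / (5.160) = 1.512 rev/s.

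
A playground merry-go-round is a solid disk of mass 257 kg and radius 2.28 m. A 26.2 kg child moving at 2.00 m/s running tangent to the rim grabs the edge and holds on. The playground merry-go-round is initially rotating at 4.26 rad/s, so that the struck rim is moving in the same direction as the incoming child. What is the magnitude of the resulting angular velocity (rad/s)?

|ω_f| ≈ 3.69 rad/s

About the axle the impulsive forces during the collision are internal, so angular momentum about that axis is conserved.
I_p = ½(257)(2.28)² = 668.0 kg·m². Taking the sense of the child's angular momentum as positive, L_{child} = m v R = (26.2)(2.00)(2.28) = 119.5 kg·m²/s.
L_i = +I_p ω_p + m v R = +(668.0)(4.26) + 119.5 = 2965 kg·m²/s.
After sticking, I_f = I_p + m R² = 668.0 + (26.2)(2.28)² = 804.2 kg·m².
ω_f = L_i / I_f = 2965 / 804.2 = 3.687 rad/s.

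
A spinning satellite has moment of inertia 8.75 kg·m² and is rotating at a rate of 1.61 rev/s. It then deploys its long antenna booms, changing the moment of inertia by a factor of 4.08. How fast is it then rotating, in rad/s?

ω₂ ≈ 2.48 rad/s

Angular momentum about the spin axis is conserved since the torque about it is zero.
I₂ = 4.08 × 8.75 = 35.70 kg·m².
ω₂ = I₁ω₁ / I₂ = (8.750)(1.61 rev/s) / (35.70) = 0.3946 rev/s = 2.479 rad/s.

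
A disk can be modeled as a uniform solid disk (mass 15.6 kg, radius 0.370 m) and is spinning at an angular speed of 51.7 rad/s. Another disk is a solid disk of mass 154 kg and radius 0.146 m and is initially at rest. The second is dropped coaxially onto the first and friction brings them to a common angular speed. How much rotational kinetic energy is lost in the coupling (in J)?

ΔKE lost ≈ 865 J

The coupling torques are internal; angular momentum about the shared axis is conserved.
Moments of inertia: I_A = ½(15.6)(0.370)² = 1.068 kg·m²; I_B = ½(154)(0.146)² = 1.641 kg·m².
Taking A's sense as positive: L = (1.068)(51.7) = 55.21 kg·m²·rad/s.
Combined I = 1.068 + 1.641 = 2.709 kg·m².
ω_f = L / I = 55.21 / 2.709 = 20.38 rad/s.
KE_i = ½ΣIω² = 1427 J; KE_f = ½(2.709)(20.38)² = 562.5 J.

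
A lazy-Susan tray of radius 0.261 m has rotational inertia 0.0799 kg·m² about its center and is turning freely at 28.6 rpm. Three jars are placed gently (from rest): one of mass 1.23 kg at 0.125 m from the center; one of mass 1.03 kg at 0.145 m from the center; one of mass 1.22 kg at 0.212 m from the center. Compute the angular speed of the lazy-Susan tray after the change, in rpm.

No external torque acts about the center; L_before = L_after.
Added inertia Σmr² = (1.23)(0.125)² + (1.03)(0.145)² + (1.22)(0.212)² = 0.09571 kg·m²; I_f = 0.07990 + 0.09571 = 0.1756 kg·m².
ω_f = I_p ω_i / I_f = (0.07990)(28.6) / 0.1756 = 13.01 rpm.

ω_f ≈ 13.0 rpm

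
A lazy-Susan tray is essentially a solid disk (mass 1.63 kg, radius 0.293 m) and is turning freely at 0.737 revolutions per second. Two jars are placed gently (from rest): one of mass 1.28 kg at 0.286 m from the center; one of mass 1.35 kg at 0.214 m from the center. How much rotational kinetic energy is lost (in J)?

energy lost ≈ 0.528 J

The added mass arrives with no angular momentum about the center, and any external torque about the center is negligible, so the system's angular momentum is conserved.
I_p = ½(1.63)(0.293)² = 0.06997 kg·m².
Added inertia Σmr² = (1.28)(0.286)² + (1.35)(0.214)² = 0.1665 kg·m²; I_f = 0.06997 + 0.1665 = 0.2365 kg·m².
ω_f = I_p ω_i / I_f = (0.06997)(0.737) / 0.2365 = 0.2180 rev/s.
KE_i = ½(0.06997)(4.631 rad/s)² = 0.7502 J; KE_f = ½(0.2365)(1.370)² = 0.2219 J.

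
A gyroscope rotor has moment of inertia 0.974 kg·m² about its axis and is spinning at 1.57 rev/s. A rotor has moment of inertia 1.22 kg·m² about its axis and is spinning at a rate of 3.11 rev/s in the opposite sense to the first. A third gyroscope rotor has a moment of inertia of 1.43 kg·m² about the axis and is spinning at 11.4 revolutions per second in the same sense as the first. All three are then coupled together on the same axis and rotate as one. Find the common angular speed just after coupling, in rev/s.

The coupling torques are internal; angular momentum about the shared axis is conserved.
Taking A's sense as positive: L = (0.9740)(1.57) − (1.220)(3.11) + (1.430)(11.4) = 14.04 kg·m²·rev/s.
Combined I = 0.9740 + 1.220 + 1.430 = 3.624 kg·m².
ω_f = L / I = 14.04 / 3.624 = 3.873 rev/s.

|ω_f| ≈ 3.87 rev/s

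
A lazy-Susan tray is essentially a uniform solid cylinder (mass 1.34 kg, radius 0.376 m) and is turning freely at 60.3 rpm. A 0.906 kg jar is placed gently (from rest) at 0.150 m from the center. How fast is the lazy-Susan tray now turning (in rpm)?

No external torque acts about the center; L_before = L_after.
I_p = ½(1.34)(0.376)² = 0.09472 kg·m².
Added inertia Σmr² = (0.906)(0.150)² = 0.02038 kg·m²; I_f = 0.09472 + 0.02038 = 0.1151 kg·m².
ω_f = I_p ω_i / I_f = (0.09472)(60.3) / 0.1151 = 49.62 rpm.

ω_f ≈ 49.6 rpm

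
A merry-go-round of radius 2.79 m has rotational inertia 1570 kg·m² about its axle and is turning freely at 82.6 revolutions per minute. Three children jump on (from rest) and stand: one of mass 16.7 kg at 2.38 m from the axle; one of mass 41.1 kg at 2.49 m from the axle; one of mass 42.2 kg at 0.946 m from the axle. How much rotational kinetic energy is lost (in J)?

energy lost ≈ 11600 J

No external torque acts about the axle; L_before = L_after.
Added inertia Σmr² = (16.7)(2.38)² + (41.1)(2.49)² + (42.2)(0.946)² = 387.2 kg·m²; I_f = 1570 + 387.2 = 1957 kg·m².
ω_f = I_p ω_i / I_f = (1570)(82.6) / 1957 = 66.26 rpm.
KE_i = ½(1570)(8.650 rad/s)² = 58730 J; KE_f = ½(1957)(6.939)² = 47110 J.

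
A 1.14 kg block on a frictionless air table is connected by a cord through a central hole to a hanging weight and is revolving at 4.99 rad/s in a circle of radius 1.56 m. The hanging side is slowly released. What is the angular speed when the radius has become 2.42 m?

The constraining force is radial, so m r² ω about the center is conserved.
ω₂ = ω₁ (r₁/r₂)² = (4.99)(1.56/2.42)² = 2.074 rad/s.

ω₂ ≈ 2.07 rad/s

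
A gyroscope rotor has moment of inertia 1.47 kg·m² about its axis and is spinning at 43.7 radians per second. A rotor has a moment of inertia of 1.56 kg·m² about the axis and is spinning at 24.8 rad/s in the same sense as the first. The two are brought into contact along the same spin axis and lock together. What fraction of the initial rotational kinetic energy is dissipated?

No external torque acts about the common axis, so total angular momentum is conserved.
Taking A's sense as positive: L = (1.470)(43.7) + (1.560)(24.8) = 102.9 kg·m²·rad/s.
Combined I = 1.470 + 1.560 = 3.030 kg·m².
ω_f = L / I = 102.9 / 3.030 = 33.97 rad/s.
KE_i = ½ΣIω² = 1883 J; KE_f = ½(3.030)(33.97)² = 1748 J.
Fraction dissipated = (KE_i − KE_f)/KE_i = 0.07177.

fraction ≈ 0.0718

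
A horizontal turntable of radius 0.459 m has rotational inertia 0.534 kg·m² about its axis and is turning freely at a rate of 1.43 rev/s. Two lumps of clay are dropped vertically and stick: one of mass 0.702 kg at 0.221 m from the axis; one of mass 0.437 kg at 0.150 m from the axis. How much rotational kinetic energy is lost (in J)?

No external torque acts about the axis; L_before = L_after.
Added inertia Σmr² = (0.702)(0.221)² + (0.437)(0.150)² = 0.04412 kg·m²; I_f = 0.5340 + 0.04412 = 0.5781 kg·m².
ω_f = I_p ω_i / I_f = (0.5340)(1.43) / 0.5781 = 1.321 rev/s.
KE_i = ½(0.5340)(8.985 rad/s)² = 21.55 J; KE_f = ½(0.5781)(8.299)² = 19.91 J.

energy lost ≈ 1.64 J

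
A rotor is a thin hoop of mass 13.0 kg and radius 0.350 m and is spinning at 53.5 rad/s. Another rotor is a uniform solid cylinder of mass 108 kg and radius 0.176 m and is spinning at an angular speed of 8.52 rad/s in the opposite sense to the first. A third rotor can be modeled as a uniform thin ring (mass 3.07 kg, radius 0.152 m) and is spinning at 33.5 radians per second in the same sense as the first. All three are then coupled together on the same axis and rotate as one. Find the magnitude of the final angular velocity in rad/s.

No external torque acts about the common axis, so total angular momentum is conserved.
Moments of inertia: I_A = (13.0)(0.350)² = 1.592 kg·m²; I_B = ½(108)(0.176)² = 1.673 kg·m²; I_C = (3.07)(0.152)² = 0.07093 kg·m².
Taking A's sense as positive: L = (1.592)(53.5) − (1.673)(8.52) + (0.07093)(33.5) = 73.32 kg·m²·rad/s.
Combined I = 1.592 + 1.673 + 0.07093 = 3.336 kg·m².
ω_f = L / I = 73.32 / 3.336 = 21.98 rad/s.

|ω_f| ≈ 22.0 rad/s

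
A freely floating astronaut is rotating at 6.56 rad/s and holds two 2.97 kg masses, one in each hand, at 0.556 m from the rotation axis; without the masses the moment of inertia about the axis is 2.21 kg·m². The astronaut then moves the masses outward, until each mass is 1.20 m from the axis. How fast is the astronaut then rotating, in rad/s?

ω₂ ≈ 2.47 rad/s

With no external torque about the axis, L is conserved: I₁ω₁ = I₂ω₂.
I₁ = 2.21 + 2(2.97)(0.556)² = 4.046 kg·m²; I₂ = 2.21 + 2(2.97)(1.20)² = 10.76 kg·m².
ω₂ = I₁ω₁ / I₂ = (4.046)(6.56 rad/s) / (10.76) = 2.466 rad/s.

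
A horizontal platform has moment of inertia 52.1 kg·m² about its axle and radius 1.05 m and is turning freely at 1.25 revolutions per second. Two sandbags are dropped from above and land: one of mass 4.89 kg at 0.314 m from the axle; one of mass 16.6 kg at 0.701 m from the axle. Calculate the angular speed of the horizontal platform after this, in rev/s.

No external torque acts about the axle; L_before = L_after.
Added inertia Σmr² = (4.89)(0.314)² + (16.6)(0.701)² = 8.639 kg·m²; I_f = 52.10 + 8.639 = 60.74 kg·m².
ω_f = I_p ω_i / I_f = (52.10)(1.25) / 60.74 = 1.072 rev/s.

ω_f ≈ 1.07 rev/s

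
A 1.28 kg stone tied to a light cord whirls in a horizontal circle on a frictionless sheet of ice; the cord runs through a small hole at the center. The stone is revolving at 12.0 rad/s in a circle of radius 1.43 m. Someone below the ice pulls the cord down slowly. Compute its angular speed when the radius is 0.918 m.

ω₂ ≈ 29.1 rad/s

The constraining force is radial, so m r² ω about the center is conserved.
ω₂ = ω₁ (r₁/r₂)² = (12.0)(1.43/0.918)² = 29.12 rad/s.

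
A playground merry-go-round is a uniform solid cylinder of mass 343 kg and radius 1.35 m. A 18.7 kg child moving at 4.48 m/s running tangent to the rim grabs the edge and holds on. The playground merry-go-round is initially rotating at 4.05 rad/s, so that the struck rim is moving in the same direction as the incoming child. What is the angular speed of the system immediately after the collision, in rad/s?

About the axle the impulsive forces during the collision are internal, so angular momentum about that axis is conserved.
I_p = ½(343)(1.35)² = 312.6 kg·m². Taking the sense of the child's angular momentum as positive, L_{child} = m v R = (18.7)(4.48)(1.35) = 113.1 kg·m²/s.
L_i = +I_p ω_p + m v R = +(312.6)(4.05) + 113.1 = 1379 kg·m²/s.
After sticking, I_f = I_p + m R² = 312.6 + (18.7)(1.35)² = 346.6 kg·m².
ω_f = L_i / I_f = 1379 / 346.6 = 3.978 rad/s.

|ω_f| ≈ 3.98 rad/s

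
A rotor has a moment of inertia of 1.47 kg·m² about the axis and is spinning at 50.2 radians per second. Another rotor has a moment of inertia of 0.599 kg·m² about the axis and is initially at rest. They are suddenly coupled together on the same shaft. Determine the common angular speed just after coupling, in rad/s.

|ω_f| ≈ 35.7 rad/s

No external torque acts about the common axis, so total angular momentum is conserved.
Taking A's sense as positive: L = (1.470)(50.2) = 73.79 kg·m²·rad/s.
Combined I = 1.470 + 0.5990 = 2.069 kg·m².
ω_f = L / I = 73.79 / 2.069 = 35.67 rad/s.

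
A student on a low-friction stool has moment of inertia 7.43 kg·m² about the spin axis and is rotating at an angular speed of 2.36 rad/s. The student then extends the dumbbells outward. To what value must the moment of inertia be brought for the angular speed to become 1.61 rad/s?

I₂ ≈ 10.9 kg·m²

No external torque acts about the spin axis, so angular momentum is conserved.
I₂ = I₁ω₁ / ω₂ = (7.43)(2.36) / (1.61) = 10.89 kg·m².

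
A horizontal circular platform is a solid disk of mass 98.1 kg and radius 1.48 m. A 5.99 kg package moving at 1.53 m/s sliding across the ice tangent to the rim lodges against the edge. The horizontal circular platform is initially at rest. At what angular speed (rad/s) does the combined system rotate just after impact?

|ω_f| ≈ 0.113 rad/s

The axle reaction passes through the central axle and exerts no torque about it; angular momentum about the central axle is conserved through the impact.
I_p = ½(98.1)(1.48)² = 107.4 kg·m². Taking the sense of the package's angular momentum as positive, L_{package} = m v R = (5.99)(1.53)(1.48) = 13.56 kg·m²/s.
L_i = 0 + 13.56 = 13.56 kg·m²/s.
After sticking, I_f = I_p + m R² = 107.4 + (5.99)(1.48)² = 120.6 kg·m².
ω_f = L_i / I_f = 13.56 / 120.6 = 0.1125 rad/s.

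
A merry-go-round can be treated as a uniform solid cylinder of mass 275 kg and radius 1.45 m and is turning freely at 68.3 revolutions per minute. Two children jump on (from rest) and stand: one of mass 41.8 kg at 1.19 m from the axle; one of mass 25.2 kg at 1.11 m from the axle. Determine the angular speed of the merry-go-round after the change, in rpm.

No external torque acts about the axle; L_before = L_after.
I_p = ½(275)(1.45)² = 289.1 kg·m².
Added inertia Σmr² = (41.8)(1.19)² + (25.2)(1.11)² = 90.24 kg·m²; I_f = 289.1 + 90.24 = 379.3 kg·m².
ω_f = I_p ω_i / I_f = (289.1)(68.3) / 379.3 = 52.05 rpm.

ω_f ≈ 52.1 rpm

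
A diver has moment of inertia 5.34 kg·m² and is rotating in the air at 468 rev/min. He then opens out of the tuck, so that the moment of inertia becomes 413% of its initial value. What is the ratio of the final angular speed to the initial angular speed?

No external torque acts about the spin axis, so angular momentum is conserved.
I₂ = 4.13 × 5.34 = 22.05 kg·m².
ω₂/ω₁ = I₁/I₂ = 5.340 / 22.05 = 0.2421.

ω₂/ω₁ ≈ 0.242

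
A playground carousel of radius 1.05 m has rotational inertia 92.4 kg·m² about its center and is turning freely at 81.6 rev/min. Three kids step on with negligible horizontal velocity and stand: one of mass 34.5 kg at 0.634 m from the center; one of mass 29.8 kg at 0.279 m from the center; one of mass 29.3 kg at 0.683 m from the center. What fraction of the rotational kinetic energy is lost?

No external torque acts about the center; L_before = L_after.
Added inertia Σmr² = (34.5)(0.634)² + (29.8)(0.279)² + (29.3)(0.683)² = 29.86 kg·m²; I_f = 92.40 + 29.86 = 122.3 kg·m².
ω_f = I_p ω_i / I_f = (92.40)(81.6) / 122.3 = 61.67 rpm.
KE_i = ½(92.40)(8.545 rad/s)² = 3373 J; KE_f = ½(122.3)(6.458)² = 2550 J.
Fraction lost = 0.2442.

fraction ≈ 0.244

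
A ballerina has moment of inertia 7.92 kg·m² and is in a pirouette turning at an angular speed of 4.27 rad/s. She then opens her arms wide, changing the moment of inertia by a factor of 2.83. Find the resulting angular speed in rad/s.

No external torque acts about the spin axis, so angular momentum is conserved.
I₂ = 2.83 × 7.92 = 22.41 kg·m².
ω₂ = I₁ω₁ / I₂ = (7.920)(4.27 rad/s) / (22.41) = 1.509 rad/s.

ω₂ ≈ 1.51 rad/s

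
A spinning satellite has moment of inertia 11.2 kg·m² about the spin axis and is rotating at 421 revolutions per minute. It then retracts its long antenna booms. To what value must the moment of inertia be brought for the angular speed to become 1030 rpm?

Angular momentum about the spin axis is conserved since the torque about it is zero.
I₂ = I₁ω₁ / ω₂ = (11.2)(421) / (1030) = 4.578 kg·m².

I₂ ≈ 4.58 kg·m²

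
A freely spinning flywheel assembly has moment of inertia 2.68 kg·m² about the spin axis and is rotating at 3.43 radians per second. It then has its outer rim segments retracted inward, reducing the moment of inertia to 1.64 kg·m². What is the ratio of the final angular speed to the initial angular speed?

ω₂/ω₁ ≈ 1.63

Angular momentum about the spin axis is conserved since the torque about it is zero.
ω₂/ω₁ = I₁/I₂ = 2.680 / 1.640 = 1.634.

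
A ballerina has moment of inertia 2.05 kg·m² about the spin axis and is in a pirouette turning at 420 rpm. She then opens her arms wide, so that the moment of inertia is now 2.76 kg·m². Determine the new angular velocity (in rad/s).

ω₂ ≈ 32.7 rad/s

Angular momentum about the spin axis is conserved since the torque about it is zero.
ω₂ = I₁ω₁ / I₂ = (2.050)(420 rpm) / (2.760) = 312.0 rpm = 32.67 rad/s.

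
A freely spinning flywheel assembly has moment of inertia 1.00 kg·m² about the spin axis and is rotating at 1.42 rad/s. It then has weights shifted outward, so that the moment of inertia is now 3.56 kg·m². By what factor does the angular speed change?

ω₂/ω₁ ≈ 0.281

With no external torque about the axis, L is conserved: I₁ω₁ = I₂ω₂.
ω₂/ω₁ = I₁/I₂ = 1.000 / 3.560 = 0.2809.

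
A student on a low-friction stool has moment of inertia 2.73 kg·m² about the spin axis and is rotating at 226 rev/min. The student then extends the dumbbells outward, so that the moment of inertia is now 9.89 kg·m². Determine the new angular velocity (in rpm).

ω₂ ≈ 62.4 rpm

With no external torque about the axis, L is conserved: I₁ω₁ = I₂ω₂.
ω₂ = I₁ω₁ / I₂ = (2.730)(226 rpm) / (9.890) = 62.38 rpm.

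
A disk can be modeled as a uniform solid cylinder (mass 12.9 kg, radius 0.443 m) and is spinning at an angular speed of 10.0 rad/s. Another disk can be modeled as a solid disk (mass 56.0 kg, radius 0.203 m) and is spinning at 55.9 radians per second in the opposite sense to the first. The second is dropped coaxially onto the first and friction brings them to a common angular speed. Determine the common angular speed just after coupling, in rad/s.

|ω_f| ≈ 21.4 rad/s

The coupling torques are internal; angular momentum about the shared axis is conserved.
Moments of inertia: I_A = ½(12.9)(0.443)² = 1.266 kg·m²; I_B = ½(56.0)(0.203)² = 1.154 kg·m².
Taking A's sense as positive: L = (1.266)(10.0) − (1.154)(55.9) = -51.84 kg·m²·rad/s.
Combined I = 1.266 + 1.154 = 2.420 kg·m².
ω_f = L / I = -51.84 / 2.420 = -21.43 rad/s.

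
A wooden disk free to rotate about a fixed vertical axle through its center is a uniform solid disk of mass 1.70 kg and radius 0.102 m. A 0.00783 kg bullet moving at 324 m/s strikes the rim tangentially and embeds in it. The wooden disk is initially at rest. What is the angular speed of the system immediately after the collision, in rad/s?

|ω_f| ≈ 29.0 rad/s

About the axle the impulsive forces during the collision are internal, so angular momentum about that axis is conserved.
I_p = ½(1.70)(0.102)² = 0.008843 kg·m². Taking the sense of the bullet's angular momentum as positive, L_{bullet} = m v R = (0.00783)(324)(0.102) = 0.2588 kg·m²/s.
L_i = 0 + 0.2588 = 0.2588 kg·m²/s.
After sticking, I_f = I_p + m R² = 0.008843 + (0.00783)(0.102)² = 0.008925 kg·m².
ω_f = L_i / I_f = 0.2588 / 0.008925 = 28.99 rad/s.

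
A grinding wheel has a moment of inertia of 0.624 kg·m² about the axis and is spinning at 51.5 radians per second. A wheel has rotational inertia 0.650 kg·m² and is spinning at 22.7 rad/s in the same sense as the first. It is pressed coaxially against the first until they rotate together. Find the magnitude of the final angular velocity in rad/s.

|ω_f| ≈ 36.8 rad/s

The coupling torques are internal; angular momentum about the shared axis is conserved.
Taking A's sense as positive: L = (0.6240)(51.5) + (0.6500)(22.7) = 46.89 kg·m²·rad/s.
Combined I = 0.6240 + 0.6500 = 1.274 kg·m².
ω_f = L / I = 46.89 / 1.274 = 36.81 rad/s.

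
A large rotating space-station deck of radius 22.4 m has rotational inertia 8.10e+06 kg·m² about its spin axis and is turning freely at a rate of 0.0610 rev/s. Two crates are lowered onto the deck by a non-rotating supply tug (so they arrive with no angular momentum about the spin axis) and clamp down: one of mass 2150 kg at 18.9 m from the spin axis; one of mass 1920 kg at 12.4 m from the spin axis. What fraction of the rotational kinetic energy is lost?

fraction ≈ 0.116

The added mass arrives with no angular momentum about the spin axis, and any external torque about the spin axis is negligible, so the system's angular momentum is conserved.
Added inertia Σmr² = (2150)(18.9)² + (1920)(12.4)² = 1.063e+06 kg·m²; I_f = 8.100e+06 + 1.063e+06 = 9.163e+06 kg·m².
ω_f = I_p ω_i / I_f = (8.100e+06)(0.0610) / 9.163e+06 = 0.05392 rev/s.
KE_i = ½(8.100e+06)(0.3833 rad/s)² = 5.949e+05 J; KE_f = ½(9.163e+06)(0.3388)² = 5.259e+05 J.
Fraction lost = 0.1160.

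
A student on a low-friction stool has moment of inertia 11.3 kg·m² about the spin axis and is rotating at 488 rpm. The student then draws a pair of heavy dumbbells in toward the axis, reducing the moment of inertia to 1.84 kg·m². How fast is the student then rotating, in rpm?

Angular momentum about the spin axis is conserved since the torque about it is zero.
ω₂ = I₁ω₁ / I₂ = (11.30)(488 rpm) / (1.840) = 2997 rpm.

ω₂ ≈ 3000 rpm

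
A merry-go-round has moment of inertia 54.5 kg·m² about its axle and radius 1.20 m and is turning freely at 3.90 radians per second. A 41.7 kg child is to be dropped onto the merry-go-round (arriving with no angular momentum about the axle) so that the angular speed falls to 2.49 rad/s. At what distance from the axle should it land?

r ≈ 0.860 m

The added mass arrives with no angular momentum about the axle, and any external torque about the axle is negligible, so the system's angular momentum is conserved.
I_p ω_i = (I_p + m r²) ω_f ⇒ m r² = I_p(ω_i/ω_f − 1) = 54.50(3.90/2.49 − 1) = 30.86 kg·m².
r = √(30.86/41.7) = 0.8603 m.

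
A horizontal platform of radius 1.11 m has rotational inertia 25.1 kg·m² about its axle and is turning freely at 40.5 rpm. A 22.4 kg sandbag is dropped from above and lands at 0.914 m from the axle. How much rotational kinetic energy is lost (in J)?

No external torque acts about the axle; L_before = L_after.
Added inertia Σmr² = (22.4)(0.914)² = 18.71 kg·m²; I_f = 25.10 + 18.71 = 43.81 kg·m².
ω_f = I_p ω_i / I_f = (25.10)(40.5) / 43.81 = 23.20 rpm.
KE_i = ½(25.10)(4.241 rad/s)² = 225.7 J; KE_f = ½(43.81)(2.430)² = 129.3 J.

energy lost ≈ 96.4 J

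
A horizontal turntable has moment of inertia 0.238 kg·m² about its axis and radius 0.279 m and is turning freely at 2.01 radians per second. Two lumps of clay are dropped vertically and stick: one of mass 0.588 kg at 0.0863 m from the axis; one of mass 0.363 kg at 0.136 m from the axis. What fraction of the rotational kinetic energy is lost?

No external torque acts about the axis; L_before = L_after.
Added inertia Σmr² = (0.588)(0.0863)² + (0.363)(0.136)² = 0.01109 kg·m²; I_f = 0.2380 + 0.01109 = 0.2491 kg·m².
ω_f = I_p ω_i / I_f = (0.2380)(2.01) / 0.2491 = 1.920 rad/s.
KE_i = ½(0.2380)(2.010 rad/s)² = 0.4808 J; KE_f = ½(0.2491)(1.920)² = 0.4594 J.
Fraction lost = 0.04453.

fraction ≈ 0.0445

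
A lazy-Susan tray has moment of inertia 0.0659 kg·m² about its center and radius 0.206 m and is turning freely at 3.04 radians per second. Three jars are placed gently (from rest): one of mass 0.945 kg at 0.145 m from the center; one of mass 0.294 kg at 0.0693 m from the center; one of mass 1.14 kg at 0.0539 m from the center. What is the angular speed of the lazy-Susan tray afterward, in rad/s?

ω_f ≈ 2.21 rad/s

No external torque acts about the center; L_before = L_after.
Added inertia Σmr² = (0.945)(0.145)² + (0.294)(0.0693)² + (1.14)(0.0539)² = 0.02459 kg·m²; I_f = 0.06590 + 0.02459 = 0.09049 kg·m².
ω_f = I_p ω_i / I_f = (0.06590)(3.04) / 0.09049 = 2.214 rad/s.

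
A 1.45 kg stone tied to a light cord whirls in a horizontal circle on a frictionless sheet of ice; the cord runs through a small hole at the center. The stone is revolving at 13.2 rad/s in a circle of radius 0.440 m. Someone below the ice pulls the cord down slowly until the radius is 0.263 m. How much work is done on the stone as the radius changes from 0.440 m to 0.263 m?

The constraining force is radial, so m r² ω about the center is conserved.
ω₂ = ω₁ (r₁/r₂)² = (13.2)(0.440/0.263)² = 36.95 rad/s.
W = ΔKE = ½m(v₂² − v₁²) = 44.00 J.

W ≈ 44.0 J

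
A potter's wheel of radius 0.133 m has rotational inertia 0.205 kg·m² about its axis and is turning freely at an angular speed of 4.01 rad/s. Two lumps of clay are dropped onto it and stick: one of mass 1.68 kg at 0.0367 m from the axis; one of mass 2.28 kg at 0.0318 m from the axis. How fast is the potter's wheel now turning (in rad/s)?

ω_f ≈ 3.92 rad/s

The added mass arrives with no angular momentum about the axis, and any external torque about the axis is negligible, so the system's angular momentum is conserved.
Added inertia Σmr² = (1.68)(0.0367)² + (2.28)(0.0318)² = 0.004568 kg·m²; I_f = 0.2050 + 0.004568 = 0.2096 kg·m².
ω_f = I_p ω_i / I_f = (0.2050)(4.01) / 0.2096 = 3.923 rad/s.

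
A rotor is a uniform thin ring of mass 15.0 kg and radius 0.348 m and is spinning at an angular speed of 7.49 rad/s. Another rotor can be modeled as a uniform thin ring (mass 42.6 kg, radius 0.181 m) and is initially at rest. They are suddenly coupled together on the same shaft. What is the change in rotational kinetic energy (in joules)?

No external torque acts about the common axis, so total angular momentum is conserved.
Moments of inertia: I_A = (15.0)(0.348)² = 1.817 kg·m²; I_B = (42.6)(0.181)² = 1.396 kg·m².
Taking A's sense as positive: L = (1.817)(7.49) = 13.61 kg·m²·rad/s.
Combined I = 1.817 + 1.396 = 3.212 kg·m².
ω_f = L / I = 13.61 / 3.212 = 4.236 rad/s.
KE_i = ½ΣIω² = 50.95 J; KE_f = ½(3.212)(4.236)² = 28.82 J.

ΔKE ≈ -22.1 J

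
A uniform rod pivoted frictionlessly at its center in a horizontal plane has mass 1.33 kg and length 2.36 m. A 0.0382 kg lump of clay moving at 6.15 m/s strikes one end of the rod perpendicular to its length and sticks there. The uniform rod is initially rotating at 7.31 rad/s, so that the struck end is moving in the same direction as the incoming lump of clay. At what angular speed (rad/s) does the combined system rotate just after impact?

About the pivot the impulsive forces during the collision are internal, so angular momentum about that axis is conserved.
I_p = (1/12)(1.33)(2.36)² = 0.6173 kg·m². Taking the sense of the lump of clay's angular momentum as positive, L_{lump} = m v R = (0.0382)(6.15)(2.36/2) = 0.2772 kg·m²/s.
L_i = +I_p ω_p + m v R = +(0.6173)(7.31) + 0.2772 = 4.790 kg·m²/s.
After sticking, I_f = I_p + m R² = 0.6173 + (0.0382)(2.36/2)² = 0.6705 kg·m².
ω_f = L_i / I_f = 4.790 / 0.6705 = 7.144 rad/s.

|ω_f| ≈ 7.14 rad/s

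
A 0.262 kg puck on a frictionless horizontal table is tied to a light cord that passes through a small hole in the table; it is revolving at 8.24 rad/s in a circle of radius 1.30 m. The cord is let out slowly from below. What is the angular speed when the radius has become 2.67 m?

ω₂ ≈ 1.95 rad/s

The constraining force is radial, so m r² ω about the center is conserved.
ω₂ = ω₁ (r₁/r₂)² = (8.24)(1.30/2.67)² = 1.953 rad/s.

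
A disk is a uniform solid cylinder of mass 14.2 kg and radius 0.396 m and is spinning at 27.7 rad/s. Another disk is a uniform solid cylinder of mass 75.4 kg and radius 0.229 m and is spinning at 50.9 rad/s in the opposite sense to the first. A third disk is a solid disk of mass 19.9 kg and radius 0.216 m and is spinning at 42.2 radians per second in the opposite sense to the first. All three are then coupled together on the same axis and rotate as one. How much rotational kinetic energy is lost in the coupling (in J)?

ΔKE lost ≈ 2280 J

The coupling torques are internal; angular momentum about the shared axis is conserved.
Moments of inertia: I_A = ½(14.2)(0.396)² = 1.113 kg·m²; I_B = ½(75.4)(0.229)² = 1.977 kg·m²; I_C = ½(19.9)(0.216)² = 0.4642 kg·m².
Taking A's sense as positive: L = (1.113)(27.7) − (1.977)(50.9) − (0.4642)(42.2) = -89.38 kg·m²·rad/s.
Combined I = 1.113 + 1.977 + 0.4642 = 3.555 kg·m².
ω_f = L / I = -89.38 / 3.555 = -25.14 rad/s.
KE_i = ½ΣIω² = 3402 J; KE_f = ½(3.555)(25.14)² = 1124 J.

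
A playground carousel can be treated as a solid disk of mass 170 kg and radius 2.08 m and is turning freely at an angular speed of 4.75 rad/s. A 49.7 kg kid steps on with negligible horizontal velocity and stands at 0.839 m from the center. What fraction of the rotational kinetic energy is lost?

The added mass arrives with no angular momentum about the center, and any external torque about the center is negligible, so the system's angular momentum is conserved.
I_p = ½(170)(2.08)² = 367.7 kg·m².
Added inertia Σmr² = (49.7)(0.839)² = 34.98 kg·m²; I_f = 367.7 + 34.98 = 402.7 kg·m².
ω_f = I_p ω_i / I_f = (367.7)(4.75) / 402.7 = 4.337 rad/s.
KE_i = ½(367.7)(4.750 rad/s)² = 4149 J; KE_f = ½(402.7)(4.337)² = 3788 J.
Fraction lost = 0.08687.

fraction ≈ 0.0869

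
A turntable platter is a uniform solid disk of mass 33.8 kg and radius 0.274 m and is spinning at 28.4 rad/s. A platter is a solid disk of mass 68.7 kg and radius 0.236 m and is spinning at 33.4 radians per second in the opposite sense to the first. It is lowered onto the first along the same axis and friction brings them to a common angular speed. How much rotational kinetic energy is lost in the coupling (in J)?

No external torque acts about the common axis, so total angular momentum is conserved.
Moments of inertia: I_A = ½(33.8)(0.274)² = 1.269 kg·m²; I_B = ½(68.7)(0.236)² = 1.913 kg·m².
Taking A's sense as positive: L = (1.269)(28.4) − (1.913)(33.4) = -27.87 kg·m²·rad/s.
Combined I = 1.269 + 1.913 = 3.182 kg·m².
ω_f = L / I = -27.87 / 3.182 = -8.758 rad/s.
KE_i = ½ΣIω² = 1579 J; KE_f = ½(3.182)(8.758)² = 122.0 J.

ΔKE lost ≈ 1460 J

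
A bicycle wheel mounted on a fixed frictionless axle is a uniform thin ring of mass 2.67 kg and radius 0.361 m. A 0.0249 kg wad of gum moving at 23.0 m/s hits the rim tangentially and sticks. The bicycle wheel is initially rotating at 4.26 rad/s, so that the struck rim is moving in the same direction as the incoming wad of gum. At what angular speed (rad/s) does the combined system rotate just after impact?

|ω_f| ≈ 4.81 rad/s

The axle reaction passes through the axle and exerts no torque about it; angular momentum about the axle is conserved through the impact.
I_p = (2.67)(0.361)² = 0.3480 kg·m². Taking the sense of the wad of gum's angular momentum as positive, L_{wad} = m v R = (0.0249)(23.0)(0.361) = 0.2067 kg·m²/s.
L_i = +I_p ω_p + m v R = +(0.3480)(4.26) + 0.2067 = 1.689 kg·m²/s.
After sticking, I_f = I_p + m R² = 0.3480 + (0.0249)(0.361)² = 0.3512 kg·m².
ω_f = L_i / I_f = 1.689 / 0.3512 = 4.809 rad/s.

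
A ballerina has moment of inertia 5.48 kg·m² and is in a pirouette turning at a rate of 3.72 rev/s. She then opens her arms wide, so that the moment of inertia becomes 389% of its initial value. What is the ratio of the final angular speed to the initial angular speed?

ω₂/ω₁ ≈ 0.257

No external torque acts about the spin axis, so angular momentum is conserved.
I₂ = 3.89 × 5.48 = 21.32 kg·m².
ω₂/ω₁ = I₁/I₂ = 5.480 / 21.32 = 0.2571.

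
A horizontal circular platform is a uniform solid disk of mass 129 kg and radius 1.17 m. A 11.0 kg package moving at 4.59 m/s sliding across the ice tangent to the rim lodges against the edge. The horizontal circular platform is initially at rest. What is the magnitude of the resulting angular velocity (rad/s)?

The axle reaction passes through the central axle and exerts no torque about it; angular momentum about the central axle is conserved through the impact.
I_p = ½(129)(1.17)² = 88.29 kg·m². Taking the sense of the package's angular momentum as positive, L_{package} = m v R = (11.0)(4.59)(1.17) = 59.07 kg·m²/s.
L_i = 0 + 59.07 = 59.07 kg·m²/s.
After sticking, I_f = I_p + m R² = 88.29 + (11.0)(1.17)² = 103.4 kg·m².
ω_f = L_i / I_f = 59.07 / 103.4 = 0.5716 rad/s.

|ω_f| ≈ 0.572 rad/s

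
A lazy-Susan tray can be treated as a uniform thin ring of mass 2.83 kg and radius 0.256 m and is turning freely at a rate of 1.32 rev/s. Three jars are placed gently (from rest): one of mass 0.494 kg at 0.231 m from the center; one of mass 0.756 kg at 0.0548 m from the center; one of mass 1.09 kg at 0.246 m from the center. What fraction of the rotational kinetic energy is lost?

No external torque acts about the center; L_before = L_after.
I_p = (2.83)(0.256)² = 0.1855 kg·m².
Added inertia Σmr² = (0.494)(0.231)² + (0.756)(0.0548)² + (1.09)(0.246)² = 0.09459 kg·m²; I_f = 0.1855 + 0.09459 = 0.2801 kg·m².
ω_f = I_p ω_i / I_f = (0.1855)(1.32) / 0.2801 = 0.8742 rev/s.
KE_i = ½(0.1855)(8.294 rad/s)² = 6.379 J; KE_f = ½(0.2801)(5.492)² = 4.224 J.
Fraction lost = 0.3378.

fraction ≈ 0.338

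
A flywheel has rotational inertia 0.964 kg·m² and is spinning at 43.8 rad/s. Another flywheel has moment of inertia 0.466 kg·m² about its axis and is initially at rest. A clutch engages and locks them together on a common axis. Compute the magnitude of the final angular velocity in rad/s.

The coupling torques are internal; angular momentum about the shared axis is conserved.
Taking A's sense as positive: L = (0.9640)(43.8) = 42.22 kg·m²·rad/s.
Combined I = 0.9640 + 0.4660 = 1.430 kg·m².
ω_f = L / I = 42.22 / 1.430 = 29.53 rad/s.

|ω_f| ≈ 29.5 rad/s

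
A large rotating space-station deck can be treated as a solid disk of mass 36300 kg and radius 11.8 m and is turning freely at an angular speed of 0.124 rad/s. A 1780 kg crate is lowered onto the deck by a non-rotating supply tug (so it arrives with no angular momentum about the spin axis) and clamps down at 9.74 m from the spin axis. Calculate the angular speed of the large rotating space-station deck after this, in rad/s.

ω_f ≈ 0.116 rad/s

No external torque acts about the spin axis; L_before = L_after.
I_p = ½(36300)(11.8)² = 2.527e+06 kg·m².
Added inertia Σmr² = (1780)(9.74)² = 1.689e+05 kg·m²; I_f = 2.527e+06 + 1.689e+05 = 2.696e+06 kg·m².
ω_f = I_p ω_i / I_f = (2.527e+06)(0.124) / 2.696e+06 = 0.1162 rad/s.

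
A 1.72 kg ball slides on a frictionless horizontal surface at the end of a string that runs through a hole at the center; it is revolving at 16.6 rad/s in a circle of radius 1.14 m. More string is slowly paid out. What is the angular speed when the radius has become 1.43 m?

No torque about the axis ⇒ m r₁² ω₁ = m r₂² ω₂.
ω₂ = ω₁ (r₁/r₂)² = (16.6)(1.14/1.43)² = 10.55 rad/s.

ω₂ ≈ 10.5 rad/s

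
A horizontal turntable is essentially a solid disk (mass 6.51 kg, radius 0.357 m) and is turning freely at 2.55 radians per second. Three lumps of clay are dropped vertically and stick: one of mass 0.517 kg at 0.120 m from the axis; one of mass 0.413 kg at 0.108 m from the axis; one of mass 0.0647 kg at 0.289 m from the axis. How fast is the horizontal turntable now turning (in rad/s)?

ω_f ≈ 2.45 rad/s

The added mass arrives with no angular momentum about the axis, and any external torque about the axis is negligible, so the system's angular momentum is conserved.
I_p = ½(6.51)(0.357)² = 0.4148 kg·m².
Added inertia Σmr² = (0.517)(0.120)² + (0.413)(0.108)² + (0.0647)(0.289)² = 0.01767 kg·m²; I_f = 0.4148 + 0.01767 = 0.4325 kg·m².
ω_f = I_p ω_i / I_f = (0.4148)(2.55) / 0.4325 = 2.446 rad/s.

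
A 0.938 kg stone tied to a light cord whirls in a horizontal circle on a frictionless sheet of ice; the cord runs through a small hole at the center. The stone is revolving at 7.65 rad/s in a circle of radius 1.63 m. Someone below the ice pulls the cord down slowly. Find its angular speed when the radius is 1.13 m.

ω₂ ≈ 15.9 rad/s

The constraining force is radial, so m r² ω about the center is conserved.
ω₂ = ω₁ (r₁/r₂)² = (7.65)(1.63/1.13)² = 15.92 rad/s.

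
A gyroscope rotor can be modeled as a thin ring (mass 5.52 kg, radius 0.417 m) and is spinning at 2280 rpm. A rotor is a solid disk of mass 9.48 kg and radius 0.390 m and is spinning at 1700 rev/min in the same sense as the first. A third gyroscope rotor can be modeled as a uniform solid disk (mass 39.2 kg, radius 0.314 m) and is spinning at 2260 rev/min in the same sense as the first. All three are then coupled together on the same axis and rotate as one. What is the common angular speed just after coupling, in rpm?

|ω_f| ≈ 2150 rpm

No external torque acts about the common axis, so total angular momentum is conserved.
Moments of inertia: I_A = (5.52)(0.417)² = 0.9599 kg·m²; I_B = ½(9.48)(0.390)² = 0.7210 kg·m²; I_C = ½(39.2)(0.314)² = 1.932 kg·m².
Taking A's sense as positive: L = (0.9599)(2280) + (0.7210)(1700) + (1.932)(2260) = 7782 kg·m²·rpm.
Combined I = 0.9599 + 0.7210 + 1.932 = 3.613 kg·m².
ω_f = L / I = 7782 / 3.613 = 2154 rpm.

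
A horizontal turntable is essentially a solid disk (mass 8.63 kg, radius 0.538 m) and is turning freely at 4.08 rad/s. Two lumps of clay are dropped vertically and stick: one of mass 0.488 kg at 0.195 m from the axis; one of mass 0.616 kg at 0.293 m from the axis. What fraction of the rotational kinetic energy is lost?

fraction ≈ 0.0541

The added mass arrives with no angular momentum about the axis, and any external torque about the axis is negligible, so the system's angular momentum is conserved.
I_p = ½(8.63)(0.538)² = 1.249 kg·m².
Added inertia Σmr² = (0.488)(0.195)² + (0.616)(0.293)² = 0.07144 kg·m²; I_f = 1.249 + 0.07144 = 1.320 kg·m².
ω_f = I_p ω_i / I_f = (1.249)(4.08) / 1.320 = 3.859 rad/s.
KE_i = ½(1.249)(4.080 rad/s)² = 10.40 J; KE_f = ½(1.320)(3.859)² = 9.833 J.
Fraction lost = 0.05410.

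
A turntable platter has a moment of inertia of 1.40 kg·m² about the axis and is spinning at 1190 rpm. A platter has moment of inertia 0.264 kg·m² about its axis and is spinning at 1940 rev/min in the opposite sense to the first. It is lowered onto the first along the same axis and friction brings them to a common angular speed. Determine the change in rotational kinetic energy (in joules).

ΔKE ≈ -11900 J

The coupling torques are internal; angular momentum about the shared axis is conserved.
Taking A's sense as positive: L = (1.400)(1190) − (0.2640)(1940) = 1154 kg·m²·rpm.
Combined I = 1.400 + 0.2640 = 1.664 kg·m².
ω_f = L / I = 1154 / 1.664 = 693.4 rpm.
KE_i = ½ΣIω² = 16320 J; KE_f = ½(1.664)(72.61)² = 4387 J.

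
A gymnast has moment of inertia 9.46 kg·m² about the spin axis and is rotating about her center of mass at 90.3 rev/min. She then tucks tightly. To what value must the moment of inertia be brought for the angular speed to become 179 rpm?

No external torque acts about the spin axis, so angular momentum is conserved.
I₂ = I₁ω₁ / ω₂ = (9.46)(90.3) / (179) = 4.772 kg·m².

I₂ ≈ 4.77 kg·m²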